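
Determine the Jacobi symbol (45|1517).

Reciprocity: 45 ≡ 1 and 1517 ≡ 1 (mod 4), so (45/1517) = +(1517/45).
Reduce top mod 45: now compute (32/45).
Pull out 2^5: since 45 ≡ 5 (mod 8), (2/45) = -1, so (2/45)^5 = -1.
Reached (1/45) = 1. Collecting the sign flips along the way, the symbol is -1.

-1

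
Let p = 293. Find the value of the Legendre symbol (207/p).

Reciprocity: 207 ≡ 3 and 293 ≡ 1 (mod 4), so (207/293) = +(293/207).
Reduce top mod 207: now compute (86/207).
Pull out 2: since 207 ≡ 7 (mod 8), (2/207) = +1.
Reciprocity: 43 ≡ 3 and 207 ≡ 3 (mod 4), so (43/207) = −(207/43).
Reduce top mod 43: now compute (35/43).
Reciprocity: 35 ≡ 3 and 43 ≡ 3 (mod 4), so (35/43) = −(43/35).
Reduce top mod 35: now compute (8/35).
Pull out 2^3: since 35 ≡ 3 (mod 8), (2/35) = -1, so (2/35)^3 = -1.
Reached (1/35) = 1. Collecting the sign flips along the way, the symbol is -1.

-1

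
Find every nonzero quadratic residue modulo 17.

1, 2, 4, 8, 9, 13, 15, 16

Square k = 1,…,8 (k and 17−k give the same square):
1²=1, 2²=4, 3²=9, 4²=16, 5²≡8, 6²≡2, 7²≡15, 8²≡13 (mod 17).
So the quadratic residues mod 17 are {1, 2, 4, 8, 9, 13, 15, 16}.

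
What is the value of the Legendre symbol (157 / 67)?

1

First reduce: 157 ≡ 23 (mod 67).
Reciprocity: 23 ≡ 3 and 67 ≡ 3 (mod 4), so (23/67) = −(67/23).
Reduce top mod 23: now compute (21/23).
Reciprocity: 21 ≡ 1 and 23 ≡ 3 (mod 4), so (21/23) = +(23/21).
Reduce top mod 21: now compute (2/21).
Pull out 2: since 21 ≡ 5 (mod 8), (2/21) = -1.
Reached (1/21) = 1. Collecting the sign flips along the way, the symbol is +1.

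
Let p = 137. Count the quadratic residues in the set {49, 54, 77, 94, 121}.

3

(49/137) = +1 → QR.
(54/137) = -1 → non-residue.
(77/137) = +1 → QR.
(94/137) = -1 → non-residue.
(121/137) = +1 → QR.
Total quadratic residues among the 5: 3.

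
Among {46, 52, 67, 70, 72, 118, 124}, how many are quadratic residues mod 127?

4

(46/127) = -1 → non-residue.
(52/127) = +1 → QR.
(67/127) = -1 → non-residue.
(70/127) = +1 → QR.
(72/127) = +1 → QR.
(118/127) = -1 → non-residue.
(124/127) = +1 → QR.
Total quadratic residues among the 7: 4.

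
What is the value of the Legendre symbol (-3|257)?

Euler's criterion: (-3/257) ≡ 254^128 (mod 257).
254^2 ≡ 9 (mod 257)
254^4 ≡ 81 (mod 257)
254^8 ≡ 136 (mod 257)
254^16 ≡ 249 (mod 257)
254^32 ≡ 64 (mod 257)
254^64 ≡ 241 (mod 257)
254^128 ≡ 256 (mod 257)
254^128 = 254^(128) ≡ 256 (mod 257).
Result is 256 ≡ −1, so (-3/257) = −1.

-1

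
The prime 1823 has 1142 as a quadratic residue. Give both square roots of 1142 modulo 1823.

647, 1176

Since 1823 ≡ 3 (mod 4), a square root of 1142 is 1142^((1823+1)/4) = 1142^456 mod 1823.
Repeated squaring: 1142^2≡719, 1142^4≡1052, 1142^8≡143, 1142^16≡396, 1142^32≡38, 1142^64≡1444, 1142^128≡1447, 1142^256≡1005 (mod 1823).
1142^456 = 1142^(256+128+64+8) ≡ 1176 (mod 1823).
Check: 1176² = 1382976 ≡ 1142 (mod 1823). The two roots are 647 and 1176.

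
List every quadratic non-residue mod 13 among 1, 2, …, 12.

2 5 6 7 8 11

Square k = 1,…,6 (k and 13−k give the same square):
1²=1, 2²=4, 3²=9, 4²≡3, 5²≡12, 6²≡10 (mod 13).
The residues are {1, 3, 4, 9, 10, 12}; the non-residues are the remaining 6 nonzero classes.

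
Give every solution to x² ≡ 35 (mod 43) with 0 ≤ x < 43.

11, 32

Since 43 ≡ 3 (mod 4), a square root of 35 is 35^((43+1)/4) = 35^11 mod 43.
Repeated squaring: 35^2≡21, 35^4≡11, 35^8≡35 (mod 43).
35^11 = 35^(8+2+1) ≡ 11 (mod 43).
Check: 11² = 121 ≡ 35 (mod 43). The two roots are 11 and 32.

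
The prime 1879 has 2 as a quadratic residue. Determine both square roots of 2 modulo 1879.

294, 1585

Since 1879 ≡ 3 (mod 4), a square root of 2 is 2^((1879+1)/4) = 2^470 mod 1879.
Repeated squaring: 2^2≡4, 2^4≡16, 2^8≡256, 2^16≡1650, 2^32≡1708, 2^64≡1056, 2^128≡889, 2^256≡1141 (mod 1879).
2^470 = 2^(256+128+64+16+4+2) ≡ 1585 (mod 1879).
Check: 1585² = 2512225 ≡ 2 (mod 1879). The two roots are 294 and 1585.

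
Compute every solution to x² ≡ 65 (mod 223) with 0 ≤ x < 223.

Since 223 ≡ 3 (mod 4), a square root of 65 is 65^((223+1)/4) = 65^56 mod 223.
Repeated squaring: 65^2≡211, 65^4≡144, 65^8≡220, 65^16≡9, 65^32≡81 (mod 223).
65^56 = 65^(32+16+8) ≡ 43 (mod 223).
Check: 43² = 1849 ≡ 65 (mod 223). The two roots are 43 and 180.

43, 180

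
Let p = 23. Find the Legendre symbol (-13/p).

First reduce: -13 ≡ 10 (mod 23).
Pull out 2: since 23 ≡ 7 (mod 8), (2/23) = +1.
Reciprocity: 5 ≡ 1 and 23 ≡ 3 (mod 4), so (5/23) = +(23/5).
Reduce top mod 5: now compute (3/5).
Reciprocity: 3 ≡ 3 and 5 ≡ 1 (mod 4), so (3/5) = +(5/3).
Reduce top mod 3: now compute (2/3).
Pull out 2: since 3 ≡ 3 (mod 8), (2/3) = -1.
Reached (1/3) = 1. Collecting the sign flips along the way, the symbol is -1.

-1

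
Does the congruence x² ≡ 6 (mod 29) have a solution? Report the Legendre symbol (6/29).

Euler's criterion: (6/29) ≡ 6^14 (mod 29).
6^2 ≡ 7 (mod 29)
6^4 ≡ 20 (mod 29)
6^8 ≡ 23 (mod 29)
6^14 = 6^(8+4+2) ≡ 1 (mod 29).
Result is 1, so (6/29) = 1.

1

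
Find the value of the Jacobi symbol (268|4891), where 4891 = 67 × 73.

0

Pull out 2^2: since 4891 ≡ 3 (mod 8), (2/4891) = -1, so (2/4891)^2 = +1.
Reciprocity: 67 ≡ 3 and 4891 ≡ 3 (mod 4), so (67/4891) = −(4891/67).
Reduce top mod 67: now compute (0/67).
Top reduces to 0: gcd > 1, so the symbol is 0.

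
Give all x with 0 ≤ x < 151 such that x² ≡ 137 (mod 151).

52, 99

Since 151 ≡ 3 (mod 4), a square root of 137 is 137^((151+1)/4) = 137^38 mod 151.
Repeated squaring: 137^2≡45, 137^4≡62, 137^8≡69, 137^16≡80, 137^32≡58 (mod 151).
137^38 = 137^(32+4+2) ≡ 99 (mod 151).
Check: 99² = 9801 ≡ 137 (mod 151). The two roots are 52 and 99.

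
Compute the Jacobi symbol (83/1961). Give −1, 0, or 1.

-1

Reciprocity: 83 ≡ 3 and 1961 ≡ 1 (mod 4), so (83/1961) = +(1961/83).
Reduce top mod 83: now compute (52/83).
Pull out 2^2: since 83 ≡ 3 (mod 8), (2/83) = -1, so (2/83)^2 = +1.
Reciprocity: 13 ≡ 1 and 83 ≡ 3 (mod 4), so (13/83) = +(83/13).
Reduce top mod 13: now compute (5/13).
Reciprocity: 5 ≡ 1 and 13 ≡ 1 (mod 4), so (5/13) = +(13/5).
Reduce top mod 5: now compute (3/5).
Reciprocity: 3 ≡ 3 and 5 ≡ 1 (mod 4), so (3/5) = +(5/3).
Reduce top mod 3: now compute (2/3).
Pull out 2: since 3 ≡ 3 (mod 8), (2/3) = -1.
Reached (1/3) = 1. Collecting the sign flips along the way, the symbol is -1.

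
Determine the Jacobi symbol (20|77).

Pull out 2^2: since 77 ≡ 5 (mod 8), (2/77) = -1, so (2/77)^2 = +1.
Reciprocity: 5 ≡ 1 and 77 ≡ 1 (mod 4), so (5/77) = +(77/5).
Reduce top mod 5: now compute (2/5).
Pull out 2: since 5 ≡ 5 (mod 8), (2/5) = -1.
Reached (1/5) = 1. Collecting the sign flips along the way, the symbol is -1.

-1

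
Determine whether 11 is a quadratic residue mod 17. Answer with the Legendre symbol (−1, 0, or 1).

Reciprocity: 11 ≡ 3 and 17 ≡ 1 (mod 4), so (11/17) = +(17/11).
Reduce top mod 11: now compute (6/11).
Pull out 2: since 11 ≡ 3 (mod 8), (2/11) = -1.
Reciprocity: 3 ≡ 3 and 11 ≡ 3 (mod 4), so (3/11) = −(11/3).
Reduce top mod 3: now compute (2/3).
Pull out 2: since 3 ≡ 3 (mod 8), (2/3) = -1.
Reached (1/3) = 1. Collecting the sign flips along the way, the symbol is -1.

-1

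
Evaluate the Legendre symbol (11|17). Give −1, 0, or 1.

-1

Reciprocity: 11 ≡ 3 and 17 ≡ 1 (mod 4), so (11/17) = +(17/11).
Reduce top mod 11: now compute (6/11).
Pull out 2: since 11 ≡ 3 (mod 8), (2/11) = -1.
Reciprocity: 3 ≡ 3 and 11 ≡ 3 (mod 4), so (3/11) = −(11/3).
Reduce top mod 3: now compute (2/3).
Pull out 2: since 3 ≡ 3 (mod 8), (2/3) = -1.
Reached (1/3) = 1. Collecting the sign flips along the way, the symbol is -1.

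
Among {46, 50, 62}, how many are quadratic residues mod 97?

2

(46/97) = -1 → non-residue.
(50/97) = +1 → QR.
(62/97) = +1 → QR.
Total quadratic residues among the 3: 2.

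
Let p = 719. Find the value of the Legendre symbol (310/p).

Pull out 2: since 719 ≡ 7 (mod 8), (2/719) = +1.
Reciprocity: 155 ≡ 3 and 719 ≡ 3 (mod 4), so (155/719) = −(719/155).
Reduce top mod 155: now compute (99/155).
Reciprocity: 99 ≡ 3 and 155 ≡ 3 (mod 4), so (99/155) = −(155/99).
Reduce top mod 99: now compute (56/99).
Pull out 2^3: since 99 ≡ 3 (mod 8), (2/99) = -1, so (2/99)^3 = -1.
Reciprocity: 7 ≡ 3 and 99 ≡ 3 (mod 4), so (7/99) = −(99/7).
Reduce top mod 7: now compute (1/7).
Reached (1/7) = 1. Collecting the sign flips along the way, the symbol is +1.

1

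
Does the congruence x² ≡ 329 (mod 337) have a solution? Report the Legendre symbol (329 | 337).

1

Euler's criterion: (329/337) ≡ 329^168 (mod 337).
329^2 ≡ 64 (mod 337)
329^4 ≡ 52 (mod 337)
329^8 ≡ 8 (mod 337)
329^16 ≡ 64 (mod 337)
329^32 ≡ 52 (mod 337)
329^64 ≡ 8 (mod 337)
329^128 ≡ 64 (mod 337)
329^168 = 329^(128+32+8) ≡ 1 (mod 337).
Result is 1, so (329/337) = 1.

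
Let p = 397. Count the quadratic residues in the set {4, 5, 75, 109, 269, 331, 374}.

3

(4/397) = +1 → QR.
(5/397) = -1 → non-residue.
(75/397) = +1 → QR.
(109/397) = -1 → non-residue.
(269/397) = -1 → non-residue.
(331/397) = -1 → non-residue.
(374/397) = +1 → QR.
Total quadratic residues among the 7: 3.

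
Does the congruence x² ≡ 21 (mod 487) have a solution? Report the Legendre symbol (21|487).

1

Euler's criterion: (21/487) ≡ 21^243 (mod 487).
21^2 ≡ 441 (mod 487)
21^4 ≡ 168 (mod 487)
21^8 ≡ 465 (mod 487)
21^16 ≡ 484 (mod 487)
21^32 ≡ 9 (mod 487)
21^64 ≡ 81 (mod 487)
21^128 ≡ 230 (mod 487)
21^243 = 21^(128+64+32+16+2+1) ≡ 1 (mod 487).
Result is 1, so (21/487) = 1.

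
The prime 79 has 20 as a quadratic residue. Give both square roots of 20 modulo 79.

Since 79 ≡ 3 (mod 4), a square root of 20 is 20^((79+1)/4) = 20^20 mod 79.
Repeated squaring: 20^2≡5, 20^4≡25, 20^8≡72, 20^16≡49 (mod 79).
20^20 = 20^(16+4) ≡ 40 (mod 79).
Check: 40² = 1600 ≡ 20 (mod 79). The two roots are 39 and 40.

39, 40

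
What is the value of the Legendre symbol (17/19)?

Reciprocity: 17 ≡ 1 and 19 ≡ 3 (mod 4), so (17/19) = +(19/17).
Reduce top mod 17: now compute (2/17).
Pull out 2: since 17 ≡ 1 (mod 8), (2/17) = +1.
Reached (1/17) = 1. Collecting the sign flips along the way, the symbol is +1.

1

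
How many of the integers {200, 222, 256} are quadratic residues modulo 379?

2

(200/379) = -1 → non-residue.
(222/379) = +1 → QR.
(256/379) = +1 → QR.
Total quadratic residues among the 3: 2.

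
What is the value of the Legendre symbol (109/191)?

Euler's criterion: (109/191) ≡ 109^95 (mod 191).
109^2 ≡ 39 (mod 191)
109^4 ≡ 184 (mod 191)
109^8 ≡ 49 (mod 191)
109^16 ≡ 109 (mod 191)
109^32 ≡ 39 (mod 191)
109^64 ≡ 184 (mod 191)
109^95 = 109^(64+16+8+4+2+1) ≡ 1 (mod 191).
Result is 1, so (109/191) = 1.

1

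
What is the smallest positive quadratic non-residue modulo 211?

(2/211) = −1, so 2 is the smallest positive non-residue mod 211.

2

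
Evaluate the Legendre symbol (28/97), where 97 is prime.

-1

Pull out 2^2: since 97 ≡ 1 (mod 8), (2/97) = +1, so (2/97)^2 = +1.
Reciprocity: 7 ≡ 3 and 97 ≡ 1 (mod 4), so (7/97) = +(97/7).
Reduce top mod 7: now compute (6/7).
Pull out 2: since 7 ≡ 7 (mod 8), (2/7) = +1.
Reciprocity: 3 ≡ 3 and 7 ≡ 3 (mod 4), so (3/7) = −(7/3).
Reduce top mod 3: now compute (1/3).
Reached (1/3) = 1. Collecting the sign flips along the way, the symbol is -1.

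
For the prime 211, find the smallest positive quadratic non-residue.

2

(2/211) = −1, so 2 is the smallest positive non-residue mod 211.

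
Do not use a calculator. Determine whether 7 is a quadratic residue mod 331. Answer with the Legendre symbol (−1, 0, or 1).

-1

Euler's criterion: (7/331) ≡ 7^165 (mod 331).
7^2 ≡ 49 (mod 331)
7^4 ≡ 84 (mod 331)
7^8 ≡ 105 (mod 331)
7^16 ≡ 102 (mod 331)
7^32 ≡ 143 (mod 331)
7^64 ≡ 258 (mod 331)
7^128 ≡ 33 (mod 331)
7^165 = 7^(128+32+4+1) ≡ 330 (mod 331).
Result is 330 ≡ −1, so (7/331) = −1.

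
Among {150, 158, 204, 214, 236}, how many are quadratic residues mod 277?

2

(150/277) = -1 → non-residue.
(158/277) = -1 → non-residue.
(204/277) = -1 → non-residue.
(214/277) = +1 → QR.
(236/277) = +1 → QR.
Total quadratic residues among the 5: 2.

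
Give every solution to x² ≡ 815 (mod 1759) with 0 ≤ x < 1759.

Since 1759 ≡ 3 (mod 4), a square root of 815 is 815^((1759+1)/4) = 815^440 mod 1759.
Repeated squaring: 815^2≡1082, 815^4≡989, 815^8≡117, 815^16≡1376, 815^32≡692, 815^64≡416, 815^128≡674, 815^256≡454 (mod 1759).
815^440 = 815^(256+128+32+16+8) ≡ 142 (mod 1759).
Check: 142² = 20164 ≡ 815 (mod 1759). The two roots are 142 and 1617.

142, 1617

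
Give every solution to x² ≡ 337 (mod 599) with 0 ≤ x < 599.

Since 599 ≡ 3 (mod 4), a square root of 337 is 337^((599+1)/4) = 337^150 mod 599.
Repeated squaring: 337^2≡358, 337^4≡577, 337^8≡484, 337^16≡47, 337^32≡412, 337^64≡227, 337^128≡15 (mod 599).
337^150 = 337^(128+16+4+2) ≡ 150 (mod 599).
Check: 150² = 22500 ≡ 337 (mod 599). The two roots are 150 and 449.

150, 449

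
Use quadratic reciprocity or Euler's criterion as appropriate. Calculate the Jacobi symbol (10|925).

0

Pull out 2: since 925 ≡ 5 (mod 8), (2/925) = -1.
Reciprocity: 5 ≡ 1 and 925 ≡ 1 (mod 4), so (5/925) = +(925/5).
Reduce top mod 5: now compute (0/5).
Top reduces to 0: gcd > 1, so the symbol is 0.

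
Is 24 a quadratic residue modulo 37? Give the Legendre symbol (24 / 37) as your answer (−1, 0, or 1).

-1

Pull out 2^3: since 37 ≡ 5 (mod 8), (2/37) = -1, so (2/37)^3 = -1.
Reciprocity: 3 ≡ 3 and 37 ≡ 1 (mod 4), so (3/37) = +(37/3).
Reduce top mod 3: now compute (1/3).
Reached (1/3) = 1. Collecting the sign flips along the way, the symbol is -1.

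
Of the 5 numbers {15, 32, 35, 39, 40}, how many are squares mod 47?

(15/47) = -1 → non-residue.
(32/47) = +1 → QR.
(35/47) = -1 → non-residue.
(39/47) = -1 → non-residue.
(40/47) = -1 → non-residue.
Total quadratic residues among the 5: 1.

1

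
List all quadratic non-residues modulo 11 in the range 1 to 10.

2, 6, 7, 8, 10

Square k = 1,…,5 (k and 11−k give the same square):
1²=1, 2²=4, 3²=9, 4²≡5, 5²≡3 (mod 11).
The residues are {1, 3, 4, 5, 9}; the non-residues are the remaining 5 nonzero classes.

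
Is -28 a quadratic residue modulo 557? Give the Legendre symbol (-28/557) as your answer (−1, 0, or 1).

1

First reduce: -28 ≡ 529 (mod 557).
Reciprocity: 529 ≡ 1 and 557 ≡ 1 (mod 4), so (529/557) = +(557/529).
Reduce top mod 529: now compute (28/529).
Pull out 2^2: since 529 ≡ 1 (mod 8), (2/529) = +1, so (2/529)^2 = +1.
Reciprocity: 7 ≡ 3 and 529 ≡ 1 (mod 4), so (7/529) = +(529/7).
Reduce top mod 7: now compute (4/7).
Pull out 2^2: since 7 ≡ 7 (mod 8), (2/7) = +1, so (2/7)^2 = +1.
Reached (1/7) = 1. Collecting the sign flips along the way, the symbol is +1.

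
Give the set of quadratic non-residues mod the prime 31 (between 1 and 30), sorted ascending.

Square k = 1,…,15 (k and 31−k give the same square):
1²=1, 2²=4, 3²=9, 4²=16, 5²=25, 6²≡5, 7²≡18, 8²≡2, 9²≡19, 10²≡7, 11²≡28, 12²≡20, 13²≡14, 14²≡10, 15²≡8 (mod 31).
The residues are {1, 2, 4, 5, 7, 8, 9, 10, 14, 16, 18, 19, 20, 25, 28}; the non-residues are the remaining 15 nonzero classes.

3, 6, 11, 12, 13, 15, 17, 21, 22, 23, 24, 26, 27, 29, 30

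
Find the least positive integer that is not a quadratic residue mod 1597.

(2/1597) = −1, so 2 is the smallest positive non-residue mod 1597.

2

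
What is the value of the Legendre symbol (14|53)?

Pull out 2: since 53 ≡ 5 (mod 8), (2/53) = -1.
Reciprocity: 7 ≡ 3 and 53 ≡ 1 (mod 4), so (7/53) = +(53/7).
Reduce top mod 7: now compute (4/7).
Pull out 2^2: since 7 ≡ 7 (mod 8), (2/7) = +1, so (2/7)^2 = +1.
Reached (1/7) = 1. Collecting the sign flips along the way, the symbol is -1.

-1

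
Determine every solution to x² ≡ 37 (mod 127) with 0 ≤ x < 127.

52, 75

Since 127 ≡ 3 (mod 4), a square root of 37 is 37^((127+1)/4) = 37^32 mod 127.
Repeated squaring: 37^2≡99, 37^4≡22, 37^8≡103, 37^16≡68, 37^32≡52 (mod 127).
37^32 = 37^(32) ≡ 52 (mod 127).
Check: 52² = 2704 ≡ 37 (mod 127). The two roots are 52 and 75.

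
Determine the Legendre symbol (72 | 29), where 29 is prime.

First reduce: 72 ≡ 14 (mod 29).
Pull out 2: since 29 ≡ 5 (mod 8), (2/29) = -1.
Reciprocity: 7 ≡ 3 and 29 ≡ 1 (mod 4), so (7/29) = +(29/7).
Reduce top mod 7: now compute (1/7).
Reached (1/7) = 1. Collecting the sign flips along the way, the symbol is -1.

-1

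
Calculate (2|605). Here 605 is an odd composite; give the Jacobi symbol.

Pull out 2: since 605 ≡ 5 (mod 8), (2/605) = -1.
Reached (1/605) = 1. Collecting the sign flips along the way, the symbol is -1.

-1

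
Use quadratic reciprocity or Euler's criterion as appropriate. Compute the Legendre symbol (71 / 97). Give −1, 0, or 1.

-1

Reciprocity: 71 ≡ 3 and 97 ≡ 1 (mod 4), so (71/97) = +(97/71).
Reduce top mod 71: now compute (26/71).
Pull out 2: since 71 ≡ 7 (mod 8), (2/71) = +1.
Reciprocity: 13 ≡ 1 and 71 ≡ 3 (mod 4), so (13/71) = +(71/13).
Reduce top mod 13: now compute (6/13).
Pull out 2: since 13 ≡ 5 (mod 8), (2/13) = -1.
Reciprocity: 3 ≡ 3 and 13 ≡ 1 (mod 4), so (3/13) = +(13/3).
Reduce top mod 3: now compute (1/3).
Reached (1/3) = 1. Collecting the sign flips along the way, the symbol is -1.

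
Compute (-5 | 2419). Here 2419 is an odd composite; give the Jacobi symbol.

First reduce: -5 ≡ 2414 (mod 2419).
Pull out 2: since 2419 ≡ 3 (mod 8), (2/2419) = -1.
Reciprocity: 1207 ≡ 3 and 2419 ≡ 3 (mod 4), so (1207/2419) = −(2419/1207).
Reduce top mod 1207: now compute (5/1207).
Reciprocity: 5 ≡ 1 and 1207 ≡ 3 (mod 4), so (5/1207) = +(1207/5).
Reduce top mod 5: now compute (2/5).
Pull out 2: since 5 ≡ 5 (mod 8), (2/5) = -1.
Reached (1/5) = 1. Collecting the sign flips along the way, the symbol is -1.

-1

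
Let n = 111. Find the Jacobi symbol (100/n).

1

Pull out 2^2: since 111 ≡ 7 (mod 8), (2/111) = +1, so (2/111)^2 = +1.
Reciprocity: 25 ≡ 1 and 111 ≡ 3 (mod 4), so (25/111) = +(111/25).
Reduce top mod 25: now compute (11/25).
Reciprocity: 11 ≡ 3 and 25 ≡ 1 (mod 4), so (11/25) = +(25/11).
Reduce top mod 11: now compute (3/11).
Reciprocity: 3 ≡ 3 and 11 ≡ 3 (mod 4), so (3/11) = −(11/3).
Reduce top mod 3: now compute (2/3).
Pull out 2: since 3 ≡ 3 (mod 8), (2/3) = -1.
Reached (1/3) = 1. Collecting the sign flips along the way, the symbol is +1.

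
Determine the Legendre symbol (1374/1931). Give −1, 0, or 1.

-1

Pull out 2: since 1931 ≡ 3 (mod 8), (2/1931) = -1.
Reciprocity: 687 ≡ 3 and 1931 ≡ 3 (mod 4), so (687/1931) = −(1931/687).
Reduce top mod 687: now compute (557/687).
Reciprocity: 557 ≡ 1 and 687 ≡ 3 (mod 4), so (557/687) = +(687/557).
Reduce top mod 557: now compute (130/557).
Pull out 2: since 557 ≡ 5 (mod 8), (2/557) = -1.
Reciprocity: 65 ≡ 1 and 557 ≡ 1 (mod 4), so (65/557) = +(557/65).
Reduce top mod 65: now compute (37/65).
Reciprocity: 37 ≡ 1 and 65 ≡ 1 (mod 4), so (37/65) = +(65/37).
Reduce top mod 37: now compute (28/37).
Pull out 2^2: since 37 ≡ 5 (mod 8), (2/37) = -1, so (2/37)^2 = +1.
Reciprocity: 7 ≡ 3 and 37 ≡ 1 (mod 4), so (7/37) = +(37/7).
Reduce top mod 7: now compute (2/7).
Pull out 2: since 7 ≡ 7 (mod 8), (2/7) = +1.
Reached (1/7) = 1. Collecting the sign flips along the way, the symbol is -1.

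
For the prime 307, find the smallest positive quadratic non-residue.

(2/307) = −1, so 2 is the smallest positive non-residue mod 307.

2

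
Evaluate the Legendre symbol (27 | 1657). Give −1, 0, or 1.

1

Reciprocity: 27 ≡ 3 and 1657 ≡ 1 (mod 4), so (27/1657) = +(1657/27).
Reduce top mod 27: now compute (10/27).
Pull out 2: since 27 ≡ 3 (mod 8), (2/27) = -1.
Reciprocity: 5 ≡ 1 and 27 ≡ 3 (mod 4), so (5/27) = +(27/5).
Reduce top mod 5: now compute (2/5).
Pull out 2: since 5 ≡ 5 (mod 8), (2/5) = -1.
Reached (1/5) = 1. Collecting the sign flips along the way, the symbol is +1.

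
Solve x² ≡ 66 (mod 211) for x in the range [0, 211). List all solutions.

53, 158

Since 211 ≡ 3 (mod 4), a square root of 66 is 66^((211+1)/4) = 66^53 mod 211.
Repeated squaring: 66^2≡136, 66^4≡139, 66^8≡120, 66^16≡52, 66^32≡172 (mod 211).
66^53 = 66^(32+16+4+1) ≡ 53 (mod 211).
Check: 53² = 2809 ≡ 66 (mod 211). The two roots are 53 and 158.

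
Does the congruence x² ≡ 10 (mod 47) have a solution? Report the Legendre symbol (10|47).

Pull out 2: since 47 ≡ 7 (mod 8), (2/47) = +1.
Reciprocity: 5 ≡ 1 and 47 ≡ 3 (mod 4), so (5/47) = +(47/5).
Reduce top mod 5: now compute (2/5).
Pull out 2: since 5 ≡ 5 (mod 8), (2/5) = -1.
Reached (1/5) = 1. Collecting the sign flips along the way, the symbol is -1.

-1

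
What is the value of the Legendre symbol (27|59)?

Euler's criterion: (27/59) ≡ 27^29 (mod 59).
27^2 ≡ 21 (mod 59)
27^4 ≡ 28 (mod 59)
27^8 ≡ 17 (mod 59)
27^16 ≡ 53 (mod 59)
27^29 = 27^(16+8+4+1) ≡ 1 (mod 59).
Result is 1, so (27/59) = 1.

1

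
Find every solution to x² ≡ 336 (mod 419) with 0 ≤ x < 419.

Since 419 ≡ 3 (mod 4), a square root of 336 is 336^((419+1)/4) = 336^105 mod 419.
Repeated squaring: 336^2≡185, 336^4≡286, 336^8≡91, 336^16≡320, 336^32≡164, 336^64≡80 (mod 419).
336^105 = 336^(64+32+8+1) ≡ 235 (mod 419).
Check: 235² = 55225 ≡ 336 (mod 419). The two roots are 184 and 235.

184, 235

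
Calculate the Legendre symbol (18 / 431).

Pull out 2: since 431 ≡ 7 (mod 8), (2/431) = +1.
Reciprocity: 9 ≡ 1 and 431 ≡ 3 (mod 4), so (9/431) = +(431/9).
Reduce top mod 9: now compute (8/9).
Pull out 2^3: since 9 ≡ 1 (mod 8), (2/9) = +1, so (2/9)^3 = +1.
Reached (1/9) = 1. Collecting the sign flips along the way, the symbol is +1.

1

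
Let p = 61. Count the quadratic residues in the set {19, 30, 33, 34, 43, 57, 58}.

4

(19/61) = +1 → QR.
(30/61) = -1 → non-residue.
(33/61) = -1 → non-residue.
(34/61) = +1 → QR.
(43/61) = -1 → non-residue.
(57/61) = +1 → QR.
(58/61) = +1 → QR.
Total quadratic residues among the 7: 4.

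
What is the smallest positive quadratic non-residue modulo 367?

(2/367) = +1, so 2 is a residue.
(3/367) = −1, so 3 is the smallest positive non-residue mod 367.

3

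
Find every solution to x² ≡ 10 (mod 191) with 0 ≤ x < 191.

34, 157

Since 191 ≡ 3 (mod 4), a square root of 10 is 10^((191+1)/4) = 10^48 mod 191.
Repeated squaring: 10^2≡100, 10^4≡68, 10^8≡40, 10^16≡72, 10^32≡27 (mod 191).
10^48 = 10^(32+16) ≡ 34 (mod 191).
Check: 34² = 1156 ≡ 10 (mod 191). The two roots are 34 and 157.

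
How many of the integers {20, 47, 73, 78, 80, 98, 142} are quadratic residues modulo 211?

5

(20/211) = +1 → QR.
(47/211) = +1 → QR.
(73/211) = +1 → QR.
(78/211) = +1 → QR.
(80/211) = +1 → QR.
(98/211) = -1 → non-residue.
(142/211) = -1 → non-residue.
Total quadratic residues among the 7: 5.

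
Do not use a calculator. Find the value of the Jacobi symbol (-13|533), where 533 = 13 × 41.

First reduce: -13 ≡ 520 (mod 533).
Pull out 2^3: since 533 ≡ 5 (mod 8), (2/533) = -1, so (2/533)^3 = -1.
Reciprocity: 65 ≡ 1 and 533 ≡ 1 (mod 4), so (65/533) = +(533/65).
Reduce top mod 65: now compute (13/65).
Reciprocity: 13 ≡ 1 and 65 ≡ 1 (mod 4), so (13/65) = +(65/13).
Reduce top mod 13: now compute (0/13).
Top reduces to 0: gcd > 1, so the symbol is 0.

0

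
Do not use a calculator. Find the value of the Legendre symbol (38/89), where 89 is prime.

-1

Euler's criterion: (38/89) ≡ 38^44 (mod 89).
38^2 ≡ 20 (mod 89)
38^4 ≡ 44 (mod 89)
38^8 ≡ 67 (mod 89)
38^16 ≡ 39 (mod 89)
38^32 ≡ 8 (mod 89)
38^44 = 38^(32+8+4) ≡ 88 (mod 89).
Result is 88 ≡ −1, so (38/89) = −1.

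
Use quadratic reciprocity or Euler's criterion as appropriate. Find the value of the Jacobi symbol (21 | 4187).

-1

Reciprocity: 21 ≡ 1 and 4187 ≡ 3 (mod 4), so (21/4187) = +(4187/21).
Reduce top mod 21: now compute (8/21).
Pull out 2^3: since 21 ≡ 5 (mod 8), (2/21) = -1, so (2/21)^3 = -1.
Reached (1/21) = 1. Collecting the sign flips along the way, the symbol is -1.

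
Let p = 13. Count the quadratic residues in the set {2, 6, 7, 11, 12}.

(2/13) = -1 → non-residue.
(6/13) = -1 → non-residue.
(7/13) = -1 → non-residue.
(11/13) = -1 → non-residue.
(12/13) = +1 → QR.
Total quadratic residues among the 5: 1.

1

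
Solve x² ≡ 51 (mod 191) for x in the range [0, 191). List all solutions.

Since 191 ≡ 3 (mod 4), a square root of 51 is 51^((191+1)/4) = 51^48 mod 191.
Repeated squaring: 51^2≡118, 51^4≡172, 51^8≡170, 51^16≡59, 51^32≡43 (mod 191).
51^48 = 51^(32+16) ≡ 54 (mod 191).
Check: 54² = 2916 ≡ 51 (mod 191). The two roots are 54 and 137.

54, 137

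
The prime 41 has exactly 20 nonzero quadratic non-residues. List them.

Square k = 1,…,20 (k and 41−k give the same square):
1²=1, 2²=4, 3²=9, 4²=16, 5²=25, 6²=36, 7²≡8, 8²≡23, 9²≡40, 10²≡18, 11²≡39, 12²≡21, 13²≡5, 14²≡32, 15²≡20, 16²≡10, 17²≡2, 18²≡37, 19²≡33, 20²≡31 (mod 41).
The residues are {1, 2, 4, 5, 8, 9, 10, 16, 18, 20, 21, 23, 25, 31, 32, 33, 36, 37, 39, 40}; the non-residues are the remaining 20 nonzero classes.

3,6,7,11,12,13,14,15,17,19,22,24,26,27,28,29,30,34,35,38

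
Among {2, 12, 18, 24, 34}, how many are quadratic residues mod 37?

(2/37) = -1 → non-residue.
(12/37) = +1 → QR.
(18/37) = -1 → non-residue.
(24/37) = -1 → non-residue.
(34/37) = +1 → QR.
Total quadratic residues among the 5: 2.

2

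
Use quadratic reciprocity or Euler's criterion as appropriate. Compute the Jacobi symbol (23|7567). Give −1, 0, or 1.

0

Reciprocity: 23 ≡ 3 and 7567 ≡ 3 (mod 4), so (23/7567) = −(7567/23).
Reduce top mod 23: now compute (0/23).
Top reduces to 0: gcd > 1, so the symbol is 0.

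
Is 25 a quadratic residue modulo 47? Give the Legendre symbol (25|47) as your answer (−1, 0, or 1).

1

Euler's criterion: (25/47) ≡ 25^23 (mod 47).
25^2 ≡ 14 (mod 47)
25^4 ≡ 8 (mod 47)
25^8 ≡ 17 (mod 47)
25^16 ≡ 7 (mod 47)
25^23 = 25^(16+4+2+1) ≡ 1 (mod 47).
Result is 1, so (25/47) = 1.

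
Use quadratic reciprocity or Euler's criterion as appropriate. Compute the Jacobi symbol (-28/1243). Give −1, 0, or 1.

1

First reduce: -28 ≡ 1215 (mod 1243).
Reciprocity: 1215 ≡ 3 and 1243 ≡ 3 (mod 4), so (1215/1243) = −(1243/1215).
Reduce top mod 1215: now compute (28/1215).
Pull out 2^2: since 1215 ≡ 7 (mod 8), (2/1215) = +1, so (2/1215)^2 = +1.
Reciprocity: 7 ≡ 3 and 1215 ≡ 3 (mod 4), so (7/1215) = −(1215/7).
Reduce top mod 7: now compute (4/7).
Pull out 2^2: since 7 ≡ 7 (mod 8), (2/7) = +1, so (2/7)^2 = +1.
Reached (1/7) = 1. Collecting the sign flips along the way, the symbol is +1.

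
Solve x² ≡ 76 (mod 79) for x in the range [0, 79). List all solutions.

32, 47

Since 79 ≡ 3 (mod 4), a square root of 76 is 76^((79+1)/4) = 76^20 mod 79.
Repeated squaring: 76^2≡9, 76^4≡2, 76^8≡4, 76^16≡16 (mod 79).
76^20 = 76^(16+4) ≡ 32 (mod 79).
Check: 32² = 1024 ≡ 76 (mod 79). The two roots are 32 and 47.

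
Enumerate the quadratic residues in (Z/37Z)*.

1, 3, 4, 7, 9, 10, 11, 12, 16, 21, 25, 26, 27, 28, 30, 33, 34, 36

Square k = 1,…,18 (k and 37−k give the same square):
1²=1, 2²=4, 3²=9, 4²=16, 5²=25, 6²=36, 7²≡12, 8²≡27, 9²≡7, 10²≡26, 11²≡10, 12²≡33, 13²≡21, 14²≡11, 15²≡3, 16²≡34, 17²≡30, 18²≡28 (mod 37).
So the quadratic residues mod 37 are {1, 3, 4, 7, 9, 10, 11, 12, 16, 21, 25, 26, 27, 28, 30, 33, 34, 36}.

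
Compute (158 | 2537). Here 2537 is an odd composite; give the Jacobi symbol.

Pull out 2: since 2537 ≡ 1 (mod 8), (2/2537) = +1.
Reciprocity: 79 ≡ 3 and 2537 ≡ 1 (mod 4), so (79/2537) = +(2537/79).
Reduce top mod 79: now compute (9/79).
Reciprocity: 9 ≡ 1 and 79 ≡ 3 (mod 4), so (9/79) = +(79/9).
Reduce top mod 9: now compute (7/9).
Reciprocity: 7 ≡ 3 and 9 ≡ 1 (mod 4), so (7/9) = +(9/7).
Reduce top mod 7: now compute (2/7).
Pull out 2: since 7 ≡ 7 (mod 8), (2/7) = +1.
Reached (1/7) = 1. Collecting the sign flips along the way, the symbol is +1.

1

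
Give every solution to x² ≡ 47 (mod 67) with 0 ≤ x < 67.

Since 67 ≡ 3 (mod 4), a square root of 47 is 47^((67+1)/4) = 47^17 mod 67.
Repeated squaring: 47^2≡65, 47^4≡4, 47^8≡16, 47^16≡55 (mod 67).
47^17 = 47^(16+1) ≡ 39 (mod 67).
Check: 39² = 1521 ≡ 47 (mod 67). The two roots are 28 and 39.

28, 39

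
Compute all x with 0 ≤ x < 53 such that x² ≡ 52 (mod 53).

23, 30

53 ≡ 1 (mod 4), so we find a root by search.
Trying successive values, 23² = 529 ≡ 52 (mod 53). The other root is 53 − 23 = 30.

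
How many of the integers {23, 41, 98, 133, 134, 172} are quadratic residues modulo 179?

(23/179) = -1 → non-residue.
(41/179) = -1 → non-residue.
(98/179) = -1 → non-residue.
(133/179) = -1 → non-residue.
(134/179) = -1 → non-residue.
(172/179) = +1 → QR.
Total quadratic residues among the 6: 1.

1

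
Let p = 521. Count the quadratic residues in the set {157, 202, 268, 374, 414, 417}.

(157/521) = -1 → non-residue.
(202/521) = +1 → QR.
(268/521) = -1 → non-residue.
(374/521) = -1 → non-residue.
(414/521) = -1 → non-residue.
(417/521) = +1 → QR.
Total quadratic residues among the 6: 2.

2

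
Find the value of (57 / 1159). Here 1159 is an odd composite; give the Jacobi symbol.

0

Reciprocity: 57 ≡ 1 and 1159 ≡ 3 (mod 4), so (57/1159) = +(1159/57).
Reduce top mod 57: now compute (19/57).
Reciprocity: 19 ≡ 3 and 57 ≡ 1 (mod 4), so (19/57) = +(57/19).
Reduce top mod 19: now compute (0/19).
Top reduces to 0: gcd > 1, so the symbol is 0.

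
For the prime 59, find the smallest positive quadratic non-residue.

(2/59) = −1, so 2 is the smallest positive non-residue mod 59.

2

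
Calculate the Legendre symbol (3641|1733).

First reduce: 3641 ≡ 175 (mod 1733).
Reciprocity: 175 ≡ 3 and 1733 ≡ 1 (mod 4), so (175/1733) = +(1733/175).
Reduce top mod 175: now compute (158/175).
Pull out 2: since 175 ≡ 7 (mod 8), (2/175) = +1.
Reciprocity: 79 ≡ 3 and 175 ≡ 3 (mod 4), so (79/175) = −(175/79).
Reduce top mod 79: now compute (17/79).
Reciprocity: 17 ≡ 1 and 79 ≡ 3 (mod 4), so (17/79) = +(79/17).
Reduce top mod 17: now compute (11/17).
Reciprocity: 11 ≡ 3 and 17 ≡ 1 (mod 4), so (11/17) = +(17/11).
Reduce top mod 11: now compute (6/11).
Pull out 2: since 11 ≡ 3 (mod 8), (2/11) = -1.
Reciprocity: 3 ≡ 3 and 11 ≡ 3 (mod 4), so (3/11) = −(11/3).
Reduce top mod 3: now compute (2/3).
Pull out 2: since 3 ≡ 3 (mod 8), (2/3) = -1.
Reached (1/3) = 1. Collecting the sign flips along the way, the symbol is +1.

1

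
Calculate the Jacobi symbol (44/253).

0

Pull out 2^2: since 253 ≡ 5 (mod 8), (2/253) = -1, so (2/253)^2 = +1.
Reciprocity: 11 ≡ 3 and 253 ≡ 1 (mod 4), so (11/253) = +(253/11).
Reduce top mod 11: now compute (0/11).
Top reduces to 0: gcd > 1, so the symbol is 0.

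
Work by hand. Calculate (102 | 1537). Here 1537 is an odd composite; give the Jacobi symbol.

Pull out 2: since 1537 ≡ 1 (mod 8), (2/1537) = +1.
Reciprocity: 51 ≡ 3 and 1537 ≡ 1 (mod 4), so (51/1537) = +(1537/51).
Reduce top mod 51: now compute (7/51).
Reciprocity: 7 ≡ 3 and 51 ≡ 3 (mod 4), so (7/51) = −(51/7).
Reduce top mod 7: now compute (2/7).
Pull out 2: since 7 ≡ 7 (mod 8), (2/7) = +1.
Reached (1/7) = 1. Collecting the sign flips along the way, the symbol is -1.

-1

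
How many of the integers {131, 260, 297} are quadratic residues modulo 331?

(131/331) = +1 → QR.
(260/331) = -1 → non-residue.
(297/331) = +1 → QR.
Total quadratic residues among the 3: 2.

2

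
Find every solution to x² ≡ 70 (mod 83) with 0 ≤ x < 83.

30, 53

Since 83 ≡ 3 (mod 4), a square root of 70 is 70^((83+1)/4) = 70^21 mod 83.
Repeated squaring: 70^2≡3, 70^4≡9, 70^8≡81, 70^16≡4 (mod 83).
70^21 = 70^(16+4+1) ≡ 30 (mod 83).
Check: 30² = 900 ≡ 70 (mod 83). The two roots are 30 and 53.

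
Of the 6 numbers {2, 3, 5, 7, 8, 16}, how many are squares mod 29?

3

(2/29) = -1 → non-residue.
(3/29) = -1 → non-residue.
(5/29) = +1 → QR.
(7/29) = +1 → QR.
(8/29) = -1 → non-residue.
(16/29) = +1 → QR.
Total quadratic residues among the 6: 3.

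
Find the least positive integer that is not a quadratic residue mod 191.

7

(2/191) = +1, so 2 is a residue.
(3/191) = +1, so 3 is a residue.
(4/191) = +1, so 4 is a residue.
(5/191) = +1, so 5 is a residue.
(6/191) = +1, so 6 is a residue.
(7/191) = −1, so 7 is the smallest positive non-residue mod 191.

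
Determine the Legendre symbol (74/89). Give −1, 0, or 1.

-1

Pull out 2: since 89 ≡ 1 (mod 8), (2/89) = +1.
Reciprocity: 37 ≡ 1 and 89 ≡ 1 (mod 4), so (37/89) = +(89/37).
Reduce top mod 37: now compute (15/37).
Reciprocity: 15 ≡ 3 and 37 ≡ 1 (mod 4), so (15/37) = +(37/15).
Reduce top mod 15: now compute (7/15).
Reciprocity: 7 ≡ 3 and 15 ≡ 3 (mod 4), so (7/15) = −(15/7).
Reduce top mod 7: now compute (1/7).
Reached (1/7) = 1. Collecting the sign flips along the way, the symbol is -1.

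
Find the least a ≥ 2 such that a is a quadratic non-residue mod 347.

(2/347) = −1, so 2 is the smallest positive non-residue mod 347.

2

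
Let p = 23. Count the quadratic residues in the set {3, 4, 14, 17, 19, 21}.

2

(3/23) = +1 → QR.
(4/23) = +1 → QR.
(14/23) = -1 → non-residue.
(17/23) = -1 → non-residue.
(19/23) = -1 → non-residue.
(21/23) = -1 → non-residue.
Total quadratic residues among the 6: 2.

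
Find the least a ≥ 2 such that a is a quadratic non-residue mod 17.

(2/17) = +1, so 2 is a residue.
(3/17) = −1, so 3 is the smallest positive non-residue mod 17.

3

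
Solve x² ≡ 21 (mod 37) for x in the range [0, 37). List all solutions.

13, 24

37 ≡ 1 (mod 4), so we find a root by search.
Trying successive values, 13² = 169 ≡ 21 (mod 37). The other root is 37 − 13 = 24.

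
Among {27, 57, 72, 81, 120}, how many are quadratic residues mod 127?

(27/127) = -1 → non-residue.
(57/127) = -1 → non-residue.
(72/127) = +1 → QR.
(81/127) = +1 → QR.
(120/127) = +1 → QR.
Total quadratic residues among the 5: 3.

3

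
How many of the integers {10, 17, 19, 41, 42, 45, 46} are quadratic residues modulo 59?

(10/59) = -1 → non-residue.
(17/59) = +1 → QR.
(19/59) = +1 → QR.
(41/59) = +1 → QR.
(42/59) = -1 → non-residue.
(45/59) = +1 → QR.
(46/59) = +1 → QR.
Total quadratic residues among the 7: 5.

5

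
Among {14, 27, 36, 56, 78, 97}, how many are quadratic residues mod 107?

4

(14/107) = +1 → QR.
(27/107) = +1 → QR.
(36/107) = +1 → QR.
(56/107) = +1 → QR.
(78/107) = -1 → non-residue.
(97/107) = -1 → non-residue.
Total quadratic residues among the 6: 4.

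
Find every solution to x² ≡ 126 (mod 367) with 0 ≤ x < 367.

Since 367 ≡ 3 (mod 4), a square root of 126 is 126^((367+1)/4) = 126^92 mod 367.
Repeated squaring: 126^2≡95, 126^4≡217, 126^8≡113, 126^16≡291, 126^32≡271, 126^64≡41 (mod 367).
126^92 = 126^(64+16+8+4) ≡ 129 (mod 367).
Check: 129² = 16641 ≡ 126 (mod 367). The two roots are 129 and 238.

129, 238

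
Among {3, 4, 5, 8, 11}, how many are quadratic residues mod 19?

3

(3/19) = -1 → non-residue.
(4/19) = +1 → QR.
(5/19) = +1 → QR.
(8/19) = -1 → non-residue.
(11/19) = +1 → QR.
Total quadratic residues among the 5: 3.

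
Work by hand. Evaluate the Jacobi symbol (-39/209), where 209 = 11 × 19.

First reduce: -39 ≡ 170 (mod 209).
Pull out 2: since 209 ≡ 1 (mod 8), (2/209) = +1.
Reciprocity: 85 ≡ 1 and 209 ≡ 1 (mod 4), so (85/209) = +(209/85).
Reduce top mod 85: now compute (39/85).
Reciprocity: 39 ≡ 3 and 85 ≡ 1 (mod 4), so (39/85) = +(85/39).
Reduce top mod 39: now compute (7/39).
Reciprocity: 7 ≡ 3 and 39 ≡ 3 (mod 4), so (7/39) = −(39/7).
Reduce top mod 7: now compute (4/7).
Pull out 2^2: since 7 ≡ 7 (mod 8), (2/7) = +1, so (2/7)^2 = +1.
Reached (1/7) = 1. Collecting the sign flips along the way, the symbol is -1.

-1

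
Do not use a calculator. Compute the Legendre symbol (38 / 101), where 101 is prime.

Pull out 2: since 101 ≡ 5 (mod 8), (2/101) = -1.
Reciprocity: 19 ≡ 3 and 101 ≡ 1 (mod 4), so (19/101) = +(101/19).
Reduce top mod 19: now compute (6/19).
Pull out 2: since 19 ≡ 3 (mod 8), (2/19) = -1.
Reciprocity: 3 ≡ 3 and 19 ≡ 3 (mod 4), so (3/19) = −(19/3).
Reduce top mod 3: now compute (1/3).
Reached (1/3) = 1. Collecting the sign flips along the way, the symbol is -1.

-1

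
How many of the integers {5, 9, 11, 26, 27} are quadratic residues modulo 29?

2

(5/29) = +1 → QR.
(9/29) = +1 → QR.
(11/29) = -1 → non-residue.
(26/29) = -1 → non-residue.
(27/29) = -1 → non-residue.
Total quadratic residues among the 5: 2.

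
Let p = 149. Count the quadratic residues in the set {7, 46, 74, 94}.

2

(7/149) = +1 → QR.
(46/149) = +1 → QR.
(74/149) = -1 → non-residue.
(94/149) = -1 → non-residue.
Total quadratic residues among the 4: 2.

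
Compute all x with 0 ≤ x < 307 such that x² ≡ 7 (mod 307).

Since 307 ≡ 3 (mod 4), a square root of 7 is 7^((307+1)/4) = 7^77 mod 307.
Repeated squaring: 7^2≡49, 7^4≡252, 7^8≡262, 7^16≡183, 7^32≡26, 7^64≡62 (mod 307).
7^77 = 7^(64+8+4+1) ≡ 264 (mod 307).
Check: 264² = 69696 ≡ 7 (mod 307). The two roots are 43 and 264.

43, 264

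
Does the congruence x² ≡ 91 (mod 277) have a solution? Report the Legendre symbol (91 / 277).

Reciprocity: 91 ≡ 3 and 277 ≡ 1 (mod 4), so (91/277) = +(277/91).
Reduce top mod 91: now compute (4/91).
Pull out 2^2: since 91 ≡ 3 (mod 8), (2/91) = -1, so (2/91)^2 = +1.
Reached (1/91) = 1. Collecting the sign flips along the way, the symbol is +1.

1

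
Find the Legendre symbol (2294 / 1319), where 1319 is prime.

-1

First reduce: 2294 ≡ 975 (mod 1319).
Reciprocity: 975 ≡ 3 and 1319 ≡ 3 (mod 4), so (975/1319) = −(1319/975).
Reduce top mod 975: now compute (344/975).
Pull out 2^3: since 975 ≡ 7 (mod 8), (2/975) = +1, so (2/975)^3 = +1.
Reciprocity: 43 ≡ 3 and 975 ≡ 3 (mod 4), so (43/975) = −(975/43).
Reduce top mod 43: now compute (29/43).
Reciprocity: 29 ≡ 1 and 43 ≡ 3 (mod 4), so (29/43) = +(43/29).
Reduce top mod 29: now compute (14/29).
Pull out 2: since 29 ≡ 5 (mod 8), (2/29) = -1.
Reciprocity: 7 ≡ 3 and 29 ≡ 1 (mod 4), so (7/29) = +(29/7).
Reduce top mod 7: now compute (1/7).
Reached (1/7) = 1. Collecting the sign flips along the way, the symbol is -1.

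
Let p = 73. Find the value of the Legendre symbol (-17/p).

First reduce: -17 ≡ 56 (mod 73).
Pull out 2^3: since 73 ≡ 1 (mod 8), (2/73) = +1, so (2/73)^3 = +1.
Reciprocity: 7 ≡ 3 and 73 ≡ 1 (mod 4), so (7/73) = +(73/7).
Reduce top mod 7: now compute (3/7).
Reciprocity: 3 ≡ 3 and 7 ≡ 3 (mod 4), so (3/7) = −(7/3).
Reduce top mod 3: now compute (1/3).
Reached (1/3) = 1. Collecting the sign flips along the way, the symbol is -1.

-1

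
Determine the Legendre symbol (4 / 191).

Pull out 2^2: since 191 ≡ 7 (mod 8), (2/191) = +1, so (2/191)^2 = +1.
Reached (1/191) = 1. Collecting the sign flips along the way, the symbol is +1.

1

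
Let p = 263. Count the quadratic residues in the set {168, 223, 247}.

1

(168/263) = -1 → non-residue.
(223/263) = +1 → QR.
(247/263) = -1 → non-residue.
Total quadratic residues among the 3: 1.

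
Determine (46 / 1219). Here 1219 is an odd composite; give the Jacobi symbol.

0

Pull out 2: since 1219 ≡ 3 (mod 8), (2/1219) = -1.
Reciprocity: 23 ≡ 3 and 1219 ≡ 3 (mod 4), so (23/1219) = −(1219/23).
Reduce top mod 23: now compute (0/23).
Top reduces to 0: gcd > 1, so the symbol is 0.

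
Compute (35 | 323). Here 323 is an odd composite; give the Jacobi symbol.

Reciprocity: 35 ≡ 3 and 323 ≡ 3 (mod 4), so (35/323) = −(323/35).
Reduce top mod 35: now compute (8/35).
Pull out 2^3: since 35 ≡ 3 (mod 8), (2/35) = -1, so (2/35)^3 = -1.
Reached (1/35) = 1. Collecting the sign flips along the way, the symbol is +1.

1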